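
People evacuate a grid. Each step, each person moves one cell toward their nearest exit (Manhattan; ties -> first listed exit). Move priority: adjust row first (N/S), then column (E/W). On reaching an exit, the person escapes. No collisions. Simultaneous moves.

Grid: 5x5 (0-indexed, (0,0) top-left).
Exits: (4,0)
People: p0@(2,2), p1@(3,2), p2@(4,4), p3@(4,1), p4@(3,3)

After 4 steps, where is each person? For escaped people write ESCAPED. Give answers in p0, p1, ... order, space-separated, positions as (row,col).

Step 1: p0:(2,2)->(3,2) | p1:(3,2)->(4,2) | p2:(4,4)->(4,3) | p3:(4,1)->(4,0)->EXIT | p4:(3,3)->(4,3)
Step 2: p0:(3,2)->(4,2) | p1:(4,2)->(4,1) | p2:(4,3)->(4,2) | p3:escaped | p4:(4,3)->(4,2)
Step 3: p0:(4,2)->(4,1) | p1:(4,1)->(4,0)->EXIT | p2:(4,2)->(4,1) | p3:escaped | p4:(4,2)->(4,1)
Step 4: p0:(4,1)->(4,0)->EXIT | p1:escaped | p2:(4,1)->(4,0)->EXIT | p3:escaped | p4:(4,1)->(4,0)->EXIT

ESCAPED ESCAPED ESCAPED ESCAPED ESCAPED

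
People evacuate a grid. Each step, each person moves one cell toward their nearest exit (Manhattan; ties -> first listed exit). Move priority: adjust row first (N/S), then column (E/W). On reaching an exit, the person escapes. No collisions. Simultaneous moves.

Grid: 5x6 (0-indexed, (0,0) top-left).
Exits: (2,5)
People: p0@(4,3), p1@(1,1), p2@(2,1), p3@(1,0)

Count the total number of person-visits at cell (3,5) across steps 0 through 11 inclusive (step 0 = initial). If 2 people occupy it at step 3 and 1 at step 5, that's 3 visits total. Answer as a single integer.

Answer: 0

Derivation:
Step 0: p0@(4,3) p1@(1,1) p2@(2,1) p3@(1,0) -> at (3,5): 0 [-], cum=0
Step 1: p0@(3,3) p1@(2,1) p2@(2,2) p3@(2,0) -> at (3,5): 0 [-], cum=0
Step 2: p0@(2,3) p1@(2,2) p2@(2,3) p3@(2,1) -> at (3,5): 0 [-], cum=0
Step 3: p0@(2,4) p1@(2,3) p2@(2,4) p3@(2,2) -> at (3,5): 0 [-], cum=0
Step 4: p0@ESC p1@(2,4) p2@ESC p3@(2,3) -> at (3,5): 0 [-], cum=0
Step 5: p0@ESC p1@ESC p2@ESC p3@(2,4) -> at (3,5): 0 [-], cum=0
Step 6: p0@ESC p1@ESC p2@ESC p3@ESC -> at (3,5): 0 [-], cum=0
Total visits = 0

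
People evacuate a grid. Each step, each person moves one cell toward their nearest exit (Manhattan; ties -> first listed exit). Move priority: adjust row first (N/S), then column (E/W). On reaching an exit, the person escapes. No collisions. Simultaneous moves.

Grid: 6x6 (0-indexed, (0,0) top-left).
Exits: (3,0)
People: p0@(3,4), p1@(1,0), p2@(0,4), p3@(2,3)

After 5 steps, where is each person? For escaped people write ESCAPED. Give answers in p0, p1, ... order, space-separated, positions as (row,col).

Step 1: p0:(3,4)->(3,3) | p1:(1,0)->(2,0) | p2:(0,4)->(1,4) | p3:(2,3)->(3,3)
Step 2: p0:(3,3)->(3,2) | p1:(2,0)->(3,0)->EXIT | p2:(1,4)->(2,4) | p3:(3,3)->(3,2)
Step 3: p0:(3,2)->(3,1) | p1:escaped | p2:(2,4)->(3,4) | p3:(3,2)->(3,1)
Step 4: p0:(3,1)->(3,0)->EXIT | p1:escaped | p2:(3,4)->(3,3) | p3:(3,1)->(3,0)->EXIT
Step 5: p0:escaped | p1:escaped | p2:(3,3)->(3,2) | p3:escaped

ESCAPED ESCAPED (3,2) ESCAPED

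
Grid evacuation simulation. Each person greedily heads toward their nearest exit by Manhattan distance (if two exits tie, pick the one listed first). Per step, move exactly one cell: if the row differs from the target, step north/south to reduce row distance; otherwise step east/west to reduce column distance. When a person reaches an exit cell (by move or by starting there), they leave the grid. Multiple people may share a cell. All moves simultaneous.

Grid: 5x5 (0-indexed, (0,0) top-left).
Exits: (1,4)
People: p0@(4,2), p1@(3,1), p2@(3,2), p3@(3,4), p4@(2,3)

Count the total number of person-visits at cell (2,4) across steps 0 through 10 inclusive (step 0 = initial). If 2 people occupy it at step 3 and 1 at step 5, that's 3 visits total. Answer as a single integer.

Step 0: p0@(4,2) p1@(3,1) p2@(3,2) p3@(3,4) p4@(2,3) -> at (2,4): 0 [-], cum=0
Step 1: p0@(3,2) p1@(2,1) p2@(2,2) p3@(2,4) p4@(1,3) -> at (2,4): 1 [p3], cum=1
Step 2: p0@(2,2) p1@(1,1) p2@(1,2) p3@ESC p4@ESC -> at (2,4): 0 [-], cum=1
Step 3: p0@(1,2) p1@(1,2) p2@(1,3) p3@ESC p4@ESC -> at (2,4): 0 [-], cum=1
Step 4: p0@(1,3) p1@(1,3) p2@ESC p3@ESC p4@ESC -> at (2,4): 0 [-], cum=1
Step 5: p0@ESC p1@ESC p2@ESC p3@ESC p4@ESC -> at (2,4): 0 [-], cum=1
Total visits = 1

Answer: 1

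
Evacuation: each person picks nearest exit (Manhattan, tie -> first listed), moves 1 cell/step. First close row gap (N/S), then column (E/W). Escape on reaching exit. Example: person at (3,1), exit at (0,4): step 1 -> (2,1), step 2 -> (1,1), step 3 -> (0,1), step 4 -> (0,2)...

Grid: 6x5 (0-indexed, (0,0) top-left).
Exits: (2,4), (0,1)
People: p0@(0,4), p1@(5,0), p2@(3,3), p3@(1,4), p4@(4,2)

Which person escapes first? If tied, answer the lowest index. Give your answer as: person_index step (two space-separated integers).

Step 1: p0:(0,4)->(1,4) | p1:(5,0)->(4,0) | p2:(3,3)->(2,3) | p3:(1,4)->(2,4)->EXIT | p4:(4,2)->(3,2)
Step 2: p0:(1,4)->(2,4)->EXIT | p1:(4,0)->(3,0) | p2:(2,3)->(2,4)->EXIT | p3:escaped | p4:(3,2)->(2,2)
Step 3: p0:escaped | p1:(3,0)->(2,0) | p2:escaped | p3:escaped | p4:(2,2)->(2,3)
Step 4: p0:escaped | p1:(2,0)->(1,0) | p2:escaped | p3:escaped | p4:(2,3)->(2,4)->EXIT
Step 5: p0:escaped | p1:(1,0)->(0,0) | p2:escaped | p3:escaped | p4:escaped
Step 6: p0:escaped | p1:(0,0)->(0,1)->EXIT | p2:escaped | p3:escaped | p4:escaped
Exit steps: [2, 6, 2, 1, 4]
First to escape: p3 at step 1

Answer: 3 1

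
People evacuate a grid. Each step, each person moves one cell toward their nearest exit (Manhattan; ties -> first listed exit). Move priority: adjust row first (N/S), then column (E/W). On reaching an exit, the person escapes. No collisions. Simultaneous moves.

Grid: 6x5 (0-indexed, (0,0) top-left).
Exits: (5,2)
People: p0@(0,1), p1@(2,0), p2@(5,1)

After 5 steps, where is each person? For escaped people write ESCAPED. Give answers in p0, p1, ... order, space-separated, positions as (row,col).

Step 1: p0:(0,1)->(1,1) | p1:(2,0)->(3,0) | p2:(5,1)->(5,2)->EXIT
Step 2: p0:(1,1)->(2,1) | p1:(3,0)->(4,0) | p2:escaped
Step 3: p0:(2,1)->(3,1) | p1:(4,0)->(5,0) | p2:escaped
Step 4: p0:(3,1)->(4,1) | p1:(5,0)->(5,1) | p2:escaped
Step 5: p0:(4,1)->(5,1) | p1:(5,1)->(5,2)->EXIT | p2:escaped

(5,1) ESCAPED ESCAPED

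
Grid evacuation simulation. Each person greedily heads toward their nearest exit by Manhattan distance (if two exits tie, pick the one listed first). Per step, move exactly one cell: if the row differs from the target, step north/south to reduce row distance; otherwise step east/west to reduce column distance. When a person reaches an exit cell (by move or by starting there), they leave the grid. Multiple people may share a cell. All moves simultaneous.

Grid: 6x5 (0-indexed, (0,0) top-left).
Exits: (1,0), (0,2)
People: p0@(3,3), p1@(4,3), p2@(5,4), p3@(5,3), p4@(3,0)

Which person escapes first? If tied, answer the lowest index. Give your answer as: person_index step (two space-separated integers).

Step 1: p0:(3,3)->(2,3) | p1:(4,3)->(3,3) | p2:(5,4)->(4,4) | p3:(5,3)->(4,3) | p4:(3,0)->(2,0)
Step 2: p0:(2,3)->(1,3) | p1:(3,3)->(2,3) | p2:(4,4)->(3,4) | p3:(4,3)->(3,3) | p4:(2,0)->(1,0)->EXIT
Step 3: p0:(1,3)->(0,3) | p1:(2,3)->(1,3) | p2:(3,4)->(2,4) | p3:(3,3)->(2,3) | p4:escaped
Step 4: p0:(0,3)->(0,2)->EXIT | p1:(1,3)->(0,3) | p2:(2,4)->(1,4) | p3:(2,3)->(1,3) | p4:escaped
Step 5: p0:escaped | p1:(0,3)->(0,2)->EXIT | p2:(1,4)->(0,4) | p3:(1,3)->(0,3) | p4:escaped
Step 6: p0:escaped | p1:escaped | p2:(0,4)->(0,3) | p3:(0,3)->(0,2)->EXIT | p4:escaped
Step 7: p0:escaped | p1:escaped | p2:(0,3)->(0,2)->EXIT | p3:escaped | p4:escaped
Exit steps: [4, 5, 7, 6, 2]
First to escape: p4 at step 2

Answer: 4 2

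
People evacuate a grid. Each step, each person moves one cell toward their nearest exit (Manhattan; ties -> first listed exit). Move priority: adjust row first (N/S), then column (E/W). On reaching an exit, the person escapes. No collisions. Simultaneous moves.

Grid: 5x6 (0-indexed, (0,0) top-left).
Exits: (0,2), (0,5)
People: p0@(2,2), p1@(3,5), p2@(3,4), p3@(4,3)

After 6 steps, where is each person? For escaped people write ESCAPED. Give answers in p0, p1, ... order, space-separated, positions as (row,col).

Step 1: p0:(2,2)->(1,2) | p1:(3,5)->(2,5) | p2:(3,4)->(2,4) | p3:(4,3)->(3,3)
Step 2: p0:(1,2)->(0,2)->EXIT | p1:(2,5)->(1,5) | p2:(2,4)->(1,4) | p3:(3,3)->(2,3)
Step 3: p0:escaped | p1:(1,5)->(0,5)->EXIT | p2:(1,4)->(0,4) | p3:(2,3)->(1,3)
Step 4: p0:escaped | p1:escaped | p2:(0,4)->(0,5)->EXIT | p3:(1,3)->(0,3)
Step 5: p0:escaped | p1:escaped | p2:escaped | p3:(0,3)->(0,2)->EXIT

ESCAPED ESCAPED ESCAPED ESCAPED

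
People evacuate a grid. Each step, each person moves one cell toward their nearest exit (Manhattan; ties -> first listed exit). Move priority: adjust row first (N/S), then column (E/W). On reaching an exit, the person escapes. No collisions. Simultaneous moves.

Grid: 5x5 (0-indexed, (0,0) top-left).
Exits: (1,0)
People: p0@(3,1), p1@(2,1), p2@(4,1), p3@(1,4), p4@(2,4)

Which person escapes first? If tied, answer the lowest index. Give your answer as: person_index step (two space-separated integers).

Answer: 1 2

Derivation:
Step 1: p0:(3,1)->(2,1) | p1:(2,1)->(1,1) | p2:(4,1)->(3,1) | p3:(1,4)->(1,3) | p4:(2,4)->(1,4)
Step 2: p0:(2,1)->(1,1) | p1:(1,1)->(1,0)->EXIT | p2:(3,1)->(2,1) | p3:(1,3)->(1,2) | p4:(1,4)->(1,3)
Step 3: p0:(1,1)->(1,0)->EXIT | p1:escaped | p2:(2,1)->(1,1) | p3:(1,2)->(1,1) | p4:(1,3)->(1,2)
Step 4: p0:escaped | p1:escaped | p2:(1,1)->(1,0)->EXIT | p3:(1,1)->(1,0)->EXIT | p4:(1,2)->(1,1)
Step 5: p0:escaped | p1:escaped | p2:escaped | p3:escaped | p4:(1,1)->(1,0)->EXIT
Exit steps: [3, 2, 4, 4, 5]
First to escape: p1 at step 2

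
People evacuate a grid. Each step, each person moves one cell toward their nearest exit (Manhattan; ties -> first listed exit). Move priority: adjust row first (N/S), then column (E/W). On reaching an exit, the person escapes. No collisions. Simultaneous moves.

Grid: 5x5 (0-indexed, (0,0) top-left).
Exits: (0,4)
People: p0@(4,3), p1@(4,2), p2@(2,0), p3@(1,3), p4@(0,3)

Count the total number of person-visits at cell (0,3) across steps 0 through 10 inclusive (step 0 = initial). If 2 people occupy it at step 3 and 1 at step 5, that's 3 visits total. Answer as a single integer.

Answer: 5

Derivation:
Step 0: p0@(4,3) p1@(4,2) p2@(2,0) p3@(1,3) p4@(0,3) -> at (0,3): 1 [p4], cum=1
Step 1: p0@(3,3) p1@(3,2) p2@(1,0) p3@(0,3) p4@ESC -> at (0,3): 1 [p3], cum=2
Step 2: p0@(2,3) p1@(2,2) p2@(0,0) p3@ESC p4@ESC -> at (0,3): 0 [-], cum=2
Step 3: p0@(1,3) p1@(1,2) p2@(0,1) p3@ESC p4@ESC -> at (0,3): 0 [-], cum=2
Step 4: p0@(0,3) p1@(0,2) p2@(0,2) p3@ESC p4@ESC -> at (0,3): 1 [p0], cum=3
Step 5: p0@ESC p1@(0,3) p2@(0,3) p3@ESC p4@ESC -> at (0,3): 2 [p1,p2], cum=5
Step 6: p0@ESC p1@ESC p2@ESC p3@ESC p4@ESC -> at (0,3): 0 [-], cum=5
Total visits = 5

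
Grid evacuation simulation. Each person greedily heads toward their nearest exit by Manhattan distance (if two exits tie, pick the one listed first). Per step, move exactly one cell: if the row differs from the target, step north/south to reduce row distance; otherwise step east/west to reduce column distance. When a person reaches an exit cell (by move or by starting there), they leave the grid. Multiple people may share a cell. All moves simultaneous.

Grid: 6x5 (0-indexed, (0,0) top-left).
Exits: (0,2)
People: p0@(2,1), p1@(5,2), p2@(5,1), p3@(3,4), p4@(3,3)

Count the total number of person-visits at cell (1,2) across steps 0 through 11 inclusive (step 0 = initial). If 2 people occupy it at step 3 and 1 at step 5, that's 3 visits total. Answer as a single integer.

Step 0: p0@(2,1) p1@(5,2) p2@(5,1) p3@(3,4) p4@(3,3) -> at (1,2): 0 [-], cum=0
Step 1: p0@(1,1) p1@(4,2) p2@(4,1) p3@(2,4) p4@(2,3) -> at (1,2): 0 [-], cum=0
Step 2: p0@(0,1) p1@(3,2) p2@(3,1) p3@(1,4) p4@(1,3) -> at (1,2): 0 [-], cum=0
Step 3: p0@ESC p1@(2,2) p2@(2,1) p3@(0,4) p4@(0,3) -> at (1,2): 0 [-], cum=0
Step 4: p0@ESC p1@(1,2) p2@(1,1) p3@(0,3) p4@ESC -> at (1,2): 1 [p1], cum=1
Step 5: p0@ESC p1@ESC p2@(0,1) p3@ESC p4@ESC -> at (1,2): 0 [-], cum=1
Step 6: p0@ESC p1@ESC p2@ESC p3@ESC p4@ESC -> at (1,2): 0 [-], cum=1
Total visits = 1

Answer: 1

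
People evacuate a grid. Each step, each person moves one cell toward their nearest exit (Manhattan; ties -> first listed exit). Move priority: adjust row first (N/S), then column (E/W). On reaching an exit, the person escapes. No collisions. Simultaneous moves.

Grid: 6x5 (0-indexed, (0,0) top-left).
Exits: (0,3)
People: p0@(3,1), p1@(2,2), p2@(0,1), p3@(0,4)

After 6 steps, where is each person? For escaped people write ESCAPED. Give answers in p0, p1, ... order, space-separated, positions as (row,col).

Step 1: p0:(3,1)->(2,1) | p1:(2,2)->(1,2) | p2:(0,1)->(0,2) | p3:(0,4)->(0,3)->EXIT
Step 2: p0:(2,1)->(1,1) | p1:(1,2)->(0,2) | p2:(0,2)->(0,3)->EXIT | p3:escaped
Step 3: p0:(1,1)->(0,1) | p1:(0,2)->(0,3)->EXIT | p2:escaped | p3:escaped
Step 4: p0:(0,1)->(0,2) | p1:escaped | p2:escaped | p3:escaped
Step 5: p0:(0,2)->(0,3)->EXIT | p1:escaped | p2:escaped | p3:escaped

ESCAPED ESCAPED ESCAPED ESCAPED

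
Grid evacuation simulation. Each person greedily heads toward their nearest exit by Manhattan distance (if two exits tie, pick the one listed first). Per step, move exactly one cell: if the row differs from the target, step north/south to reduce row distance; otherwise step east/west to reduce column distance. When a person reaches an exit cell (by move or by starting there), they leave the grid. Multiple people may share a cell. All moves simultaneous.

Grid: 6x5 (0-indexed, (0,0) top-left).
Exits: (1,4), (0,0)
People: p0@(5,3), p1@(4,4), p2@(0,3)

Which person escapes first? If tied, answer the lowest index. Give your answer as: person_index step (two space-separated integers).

Step 1: p0:(5,3)->(4,3) | p1:(4,4)->(3,4) | p2:(0,3)->(1,3)
Step 2: p0:(4,3)->(3,3) | p1:(3,4)->(2,4) | p2:(1,3)->(1,4)->EXIT
Step 3: p0:(3,3)->(2,3) | p1:(2,4)->(1,4)->EXIT | p2:escaped
Step 4: p0:(2,3)->(1,3) | p1:escaped | p2:escaped
Step 5: p0:(1,3)->(1,4)->EXIT | p1:escaped | p2:escaped
Exit steps: [5, 3, 2]
First to escape: p2 at step 2

Answer: 2 2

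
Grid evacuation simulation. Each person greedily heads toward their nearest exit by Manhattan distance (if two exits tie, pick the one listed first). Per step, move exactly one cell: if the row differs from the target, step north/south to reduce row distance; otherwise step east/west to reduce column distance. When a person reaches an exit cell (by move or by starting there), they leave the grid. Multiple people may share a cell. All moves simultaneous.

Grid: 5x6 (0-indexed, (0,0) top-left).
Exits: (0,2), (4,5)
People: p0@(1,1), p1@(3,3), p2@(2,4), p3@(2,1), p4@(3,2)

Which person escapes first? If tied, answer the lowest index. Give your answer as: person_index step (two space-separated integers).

Answer: 0 2

Derivation:
Step 1: p0:(1,1)->(0,1) | p1:(3,3)->(4,3) | p2:(2,4)->(3,4) | p3:(2,1)->(1,1) | p4:(3,2)->(2,2)
Step 2: p0:(0,1)->(0,2)->EXIT | p1:(4,3)->(4,4) | p2:(3,4)->(4,4) | p3:(1,1)->(0,1) | p4:(2,2)->(1,2)
Step 3: p0:escaped | p1:(4,4)->(4,5)->EXIT | p2:(4,4)->(4,5)->EXIT | p3:(0,1)->(0,2)->EXIT | p4:(1,2)->(0,2)->EXIT
Exit steps: [2, 3, 3, 3, 3]
First to escape: p0 at step 2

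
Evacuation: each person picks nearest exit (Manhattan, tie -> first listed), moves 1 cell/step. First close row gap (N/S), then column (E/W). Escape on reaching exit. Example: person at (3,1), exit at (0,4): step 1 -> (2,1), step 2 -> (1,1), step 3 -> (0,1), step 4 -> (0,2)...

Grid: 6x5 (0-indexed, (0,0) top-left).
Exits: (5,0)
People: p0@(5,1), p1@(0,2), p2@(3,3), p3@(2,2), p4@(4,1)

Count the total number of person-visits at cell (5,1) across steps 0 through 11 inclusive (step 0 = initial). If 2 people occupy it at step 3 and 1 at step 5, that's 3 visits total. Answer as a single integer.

Step 0: p0@(5,1) p1@(0,2) p2@(3,3) p3@(2,2) p4@(4,1) -> at (5,1): 1 [p0], cum=1
Step 1: p0@ESC p1@(1,2) p2@(4,3) p3@(3,2) p4@(5,1) -> at (5,1): 1 [p4], cum=2
Step 2: p0@ESC p1@(2,2) p2@(5,3) p3@(4,2) p4@ESC -> at (5,1): 0 [-], cum=2
Step 3: p0@ESC p1@(3,2) p2@(5,2) p3@(5,2) p4@ESC -> at (5,1): 0 [-], cum=2
Step 4: p0@ESC p1@(4,2) p2@(5,1) p3@(5,1) p4@ESC -> at (5,1): 2 [p2,p3], cum=4
Step 5: p0@ESC p1@(5,2) p2@ESC p3@ESC p4@ESC -> at (5,1): 0 [-], cum=4
Step 6: p0@ESC p1@(5,1) p2@ESC p3@ESC p4@ESC -> at (5,1): 1 [p1], cum=5
Step 7: p0@ESC p1@ESC p2@ESC p3@ESC p4@ESC -> at (5,1): 0 [-], cum=5
Total visits = 5

Answer: 5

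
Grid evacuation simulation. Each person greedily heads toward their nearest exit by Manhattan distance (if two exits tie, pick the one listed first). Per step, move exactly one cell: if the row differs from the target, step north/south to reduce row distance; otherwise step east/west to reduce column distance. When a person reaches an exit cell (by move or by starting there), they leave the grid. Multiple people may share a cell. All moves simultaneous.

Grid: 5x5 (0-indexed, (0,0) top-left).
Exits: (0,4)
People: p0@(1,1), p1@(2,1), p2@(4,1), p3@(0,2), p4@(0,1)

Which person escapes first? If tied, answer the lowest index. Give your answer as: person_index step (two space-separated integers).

Answer: 3 2

Derivation:
Step 1: p0:(1,1)->(0,1) | p1:(2,1)->(1,1) | p2:(4,1)->(3,1) | p3:(0,2)->(0,3) | p4:(0,1)->(0,2)
Step 2: p0:(0,1)->(0,2) | p1:(1,1)->(0,1) | p2:(3,1)->(2,1) | p3:(0,3)->(0,4)->EXIT | p4:(0,2)->(0,3)
Step 3: p0:(0,2)->(0,3) | p1:(0,1)->(0,2) | p2:(2,1)->(1,1) | p3:escaped | p4:(0,3)->(0,4)->EXIT
Step 4: p0:(0,3)->(0,4)->EXIT | p1:(0,2)->(0,3) | p2:(1,1)->(0,1) | p3:escaped | p4:escaped
Step 5: p0:escaped | p1:(0,3)->(0,4)->EXIT | p2:(0,1)->(0,2) | p3:escaped | p4:escaped
Step 6: p0:escaped | p1:escaped | p2:(0,2)->(0,3) | p3:escaped | p4:escaped
Step 7: p0:escaped | p1:escaped | p2:(0,3)->(0,4)->EXIT | p3:escaped | p4:escaped
Exit steps: [4, 5, 7, 2, 3]
First to escape: p3 at step 2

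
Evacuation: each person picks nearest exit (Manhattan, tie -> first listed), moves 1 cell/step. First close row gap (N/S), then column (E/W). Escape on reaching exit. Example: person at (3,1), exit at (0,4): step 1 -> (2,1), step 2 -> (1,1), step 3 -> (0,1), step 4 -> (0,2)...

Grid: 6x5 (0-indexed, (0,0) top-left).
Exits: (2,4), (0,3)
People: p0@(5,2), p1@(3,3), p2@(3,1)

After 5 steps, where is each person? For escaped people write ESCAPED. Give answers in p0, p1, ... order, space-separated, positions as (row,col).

Step 1: p0:(5,2)->(4,2) | p1:(3,3)->(2,3) | p2:(3,1)->(2,1)
Step 2: p0:(4,2)->(3,2) | p1:(2,3)->(2,4)->EXIT | p2:(2,1)->(2,2)
Step 3: p0:(3,2)->(2,2) | p1:escaped | p2:(2,2)->(2,3)
Step 4: p0:(2,2)->(2,3) | p1:escaped | p2:(2,3)->(2,4)->EXIT
Step 5: p0:(2,3)->(2,4)->EXIT | p1:escaped | p2:escaped

ESCAPED ESCAPED ESCAPED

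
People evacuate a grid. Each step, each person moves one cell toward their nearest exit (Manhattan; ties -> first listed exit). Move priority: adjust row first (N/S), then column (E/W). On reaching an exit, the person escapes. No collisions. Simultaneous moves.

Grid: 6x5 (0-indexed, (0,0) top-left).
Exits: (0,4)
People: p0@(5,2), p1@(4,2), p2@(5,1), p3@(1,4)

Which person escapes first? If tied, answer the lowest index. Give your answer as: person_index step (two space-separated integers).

Answer: 3 1

Derivation:
Step 1: p0:(5,2)->(4,2) | p1:(4,2)->(3,2) | p2:(5,1)->(4,1) | p3:(1,4)->(0,4)->EXIT
Step 2: p0:(4,2)->(3,2) | p1:(3,2)->(2,2) | p2:(4,1)->(3,1) | p3:escaped
Step 3: p0:(3,2)->(2,2) | p1:(2,2)->(1,2) | p2:(3,1)->(2,1) | p3:escaped
Step 4: p0:(2,2)->(1,2) | p1:(1,2)->(0,2) | p2:(2,1)->(1,1) | p3:escaped
Step 5: p0:(1,2)->(0,2) | p1:(0,2)->(0,3) | p2:(1,1)->(0,1) | p3:escaped
Step 6: p0:(0,2)->(0,3) | p1:(0,3)->(0,4)->EXIT | p2:(0,1)->(0,2) | p3:escaped
Step 7: p0:(0,3)->(0,4)->EXIT | p1:escaped | p2:(0,2)->(0,3) | p3:escaped
Step 8: p0:escaped | p1:escaped | p2:(0,3)->(0,4)->EXIT | p3:escaped
Exit steps: [7, 6, 8, 1]
First to escape: p3 at step 1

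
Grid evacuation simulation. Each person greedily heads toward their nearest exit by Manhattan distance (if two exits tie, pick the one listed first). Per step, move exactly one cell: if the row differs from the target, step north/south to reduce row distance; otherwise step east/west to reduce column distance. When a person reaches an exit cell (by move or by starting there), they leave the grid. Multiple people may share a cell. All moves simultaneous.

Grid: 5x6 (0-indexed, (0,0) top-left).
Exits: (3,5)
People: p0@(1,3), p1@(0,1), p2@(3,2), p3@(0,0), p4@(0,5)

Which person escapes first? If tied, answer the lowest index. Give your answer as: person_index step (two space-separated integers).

Step 1: p0:(1,3)->(2,3) | p1:(0,1)->(1,1) | p2:(3,2)->(3,3) | p3:(0,0)->(1,0) | p4:(0,5)->(1,5)
Step 2: p0:(2,3)->(3,3) | p1:(1,1)->(2,1) | p2:(3,3)->(3,4) | p3:(1,0)->(2,0) | p4:(1,5)->(2,5)
Step 3: p0:(3,3)->(3,4) | p1:(2,1)->(3,1) | p2:(3,4)->(3,5)->EXIT | p3:(2,0)->(3,0) | p4:(2,5)->(3,5)->EXIT
Step 4: p0:(3,4)->(3,5)->EXIT | p1:(3,1)->(3,2) | p2:escaped | p3:(3,0)->(3,1) | p4:escaped
Step 5: p0:escaped | p1:(3,2)->(3,3) | p2:escaped | p3:(3,1)->(3,2) | p4:escaped
Step 6: p0:escaped | p1:(3,3)->(3,4) | p2:escaped | p3:(3,2)->(3,3) | p4:escaped
Step 7: p0:escaped | p1:(3,4)->(3,5)->EXIT | p2:escaped | p3:(3,3)->(3,4) | p4:escaped
Step 8: p0:escaped | p1:escaped | p2:escaped | p3:(3,4)->(3,5)->EXIT | p4:escaped
Exit steps: [4, 7, 3, 8, 3]
First to escape: p2 at step 3

Answer: 2 3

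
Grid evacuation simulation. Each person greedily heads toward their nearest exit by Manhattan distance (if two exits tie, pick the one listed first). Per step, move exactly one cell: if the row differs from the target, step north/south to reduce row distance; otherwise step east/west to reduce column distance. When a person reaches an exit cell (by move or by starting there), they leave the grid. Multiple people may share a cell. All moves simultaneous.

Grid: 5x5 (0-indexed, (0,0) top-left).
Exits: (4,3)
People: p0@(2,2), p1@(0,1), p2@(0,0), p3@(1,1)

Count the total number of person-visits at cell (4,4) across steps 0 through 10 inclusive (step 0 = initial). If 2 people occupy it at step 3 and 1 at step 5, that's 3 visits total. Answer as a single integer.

Step 0: p0@(2,2) p1@(0,1) p2@(0,0) p3@(1,1) -> at (4,4): 0 [-], cum=0
Step 1: p0@(3,2) p1@(1,1) p2@(1,0) p3@(2,1) -> at (4,4): 0 [-], cum=0
Step 2: p0@(4,2) p1@(2,1) p2@(2,0) p3@(3,1) -> at (4,4): 0 [-], cum=0
Step 3: p0@ESC p1@(3,1) p2@(3,0) p3@(4,1) -> at (4,4): 0 [-], cum=0
Step 4: p0@ESC p1@(4,1) p2@(4,0) p3@(4,2) -> at (4,4): 0 [-], cum=0
Step 5: p0@ESC p1@(4,2) p2@(4,1) p3@ESC -> at (4,4): 0 [-], cum=0
Step 6: p0@ESC p1@ESC p2@(4,2) p3@ESC -> at (4,4): 0 [-], cum=0
Step 7: p0@ESC p1@ESC p2@ESC p3@ESC -> at (4,4): 0 [-], cum=0
Total visits = 0

Answer: 0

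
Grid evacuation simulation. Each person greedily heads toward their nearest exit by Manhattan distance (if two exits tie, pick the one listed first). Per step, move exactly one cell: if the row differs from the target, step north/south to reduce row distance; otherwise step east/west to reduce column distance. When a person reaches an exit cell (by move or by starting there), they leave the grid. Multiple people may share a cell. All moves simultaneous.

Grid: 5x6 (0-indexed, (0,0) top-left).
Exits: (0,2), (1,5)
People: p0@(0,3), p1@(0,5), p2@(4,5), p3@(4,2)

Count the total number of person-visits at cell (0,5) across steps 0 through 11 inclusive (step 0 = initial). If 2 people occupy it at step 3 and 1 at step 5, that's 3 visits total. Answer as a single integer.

Step 0: p0@(0,3) p1@(0,5) p2@(4,5) p3@(4,2) -> at (0,5): 1 [p1], cum=1
Step 1: p0@ESC p1@ESC p2@(3,5) p3@(3,2) -> at (0,5): 0 [-], cum=1
Step 2: p0@ESC p1@ESC p2@(2,5) p3@(2,2) -> at (0,5): 0 [-], cum=1
Step 3: p0@ESC p1@ESC p2@ESC p3@(1,2) -> at (0,5): 0 [-], cum=1
Step 4: p0@ESC p1@ESC p2@ESC p3@ESC -> at (0,5): 0 [-], cum=1
Total visits = 1

Answer: 1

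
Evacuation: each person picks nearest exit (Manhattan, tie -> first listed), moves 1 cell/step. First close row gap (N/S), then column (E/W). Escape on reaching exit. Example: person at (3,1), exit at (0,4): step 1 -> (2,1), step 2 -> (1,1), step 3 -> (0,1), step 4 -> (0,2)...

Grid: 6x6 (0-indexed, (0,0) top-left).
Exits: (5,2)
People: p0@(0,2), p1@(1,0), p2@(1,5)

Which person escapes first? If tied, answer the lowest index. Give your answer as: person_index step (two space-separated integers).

Step 1: p0:(0,2)->(1,2) | p1:(1,0)->(2,0) | p2:(1,5)->(2,5)
Step 2: p0:(1,2)->(2,2) | p1:(2,0)->(3,0) | p2:(2,5)->(3,5)
Step 3: p0:(2,2)->(3,2) | p1:(3,0)->(4,0) | p2:(3,5)->(4,5)
Step 4: p0:(3,2)->(4,2) | p1:(4,0)->(5,0) | p2:(4,5)->(5,5)
Step 5: p0:(4,2)->(5,2)->EXIT | p1:(5,0)->(5,1) | p2:(5,5)->(5,4)
Step 6: p0:escaped | p1:(5,1)->(5,2)->EXIT | p2:(5,4)->(5,3)
Step 7: p0:escaped | p1:escaped | p2:(5,3)->(5,2)->EXIT
Exit steps: [5, 6, 7]
First to escape: p0 at step 5

Answer: 0 5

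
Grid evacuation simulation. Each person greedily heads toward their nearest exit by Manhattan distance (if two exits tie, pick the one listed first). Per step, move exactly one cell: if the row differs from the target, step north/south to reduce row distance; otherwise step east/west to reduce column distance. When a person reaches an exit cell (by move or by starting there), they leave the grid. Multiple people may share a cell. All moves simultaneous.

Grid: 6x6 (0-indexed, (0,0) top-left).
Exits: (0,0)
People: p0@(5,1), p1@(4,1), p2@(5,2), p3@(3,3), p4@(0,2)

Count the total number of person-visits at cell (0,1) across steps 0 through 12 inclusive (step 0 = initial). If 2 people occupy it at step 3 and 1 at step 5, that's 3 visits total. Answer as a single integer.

Step 0: p0@(5,1) p1@(4,1) p2@(5,2) p3@(3,3) p4@(0,2) -> at (0,1): 0 [-], cum=0
Step 1: p0@(4,1) p1@(3,1) p2@(4,2) p3@(2,3) p4@(0,1) -> at (0,1): 1 [p4], cum=1
Step 2: p0@(3,1) p1@(2,1) p2@(3,2) p3@(1,3) p4@ESC -> at (0,1): 0 [-], cum=1
Step 3: p0@(2,1) p1@(1,1) p2@(2,2) p3@(0,3) p4@ESC -> at (0,1): 0 [-], cum=1
Step 4: p0@(1,1) p1@(0,1) p2@(1,2) p3@(0,2) p4@ESC -> at (0,1): 1 [p1], cum=2
Step 5: p0@(0,1) p1@ESC p2@(0,2) p3@(0,1) p4@ESC -> at (0,1): 2 [p0,p3], cum=4
Step 6: p0@ESC p1@ESC p2@(0,1) p3@ESC p4@ESC -> at (0,1): 1 [p2], cum=5
Step 7: p0@ESC p1@ESC p2@ESC p3@ESC p4@ESC -> at (0,1): 0 [-], cum=5
Total visits = 5

Answer: 5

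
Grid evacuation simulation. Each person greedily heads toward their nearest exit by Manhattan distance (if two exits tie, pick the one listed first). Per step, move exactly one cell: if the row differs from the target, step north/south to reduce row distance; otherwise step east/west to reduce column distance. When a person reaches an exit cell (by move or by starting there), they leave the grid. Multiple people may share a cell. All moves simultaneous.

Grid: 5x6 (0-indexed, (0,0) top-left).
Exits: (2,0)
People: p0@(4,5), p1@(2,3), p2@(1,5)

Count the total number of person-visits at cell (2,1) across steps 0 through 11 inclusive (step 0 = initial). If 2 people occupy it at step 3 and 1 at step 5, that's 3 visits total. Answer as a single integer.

Step 0: p0@(4,5) p1@(2,3) p2@(1,5) -> at (2,1): 0 [-], cum=0
Step 1: p0@(3,5) p1@(2,2) p2@(2,5) -> at (2,1): 0 [-], cum=0
Step 2: p0@(2,5) p1@(2,1) p2@(2,4) -> at (2,1): 1 [p1], cum=1
Step 3: p0@(2,4) p1@ESC p2@(2,3) -> at (2,1): 0 [-], cum=1
Step 4: p0@(2,3) p1@ESC p2@(2,2) -> at (2,1): 0 [-], cum=1
Step 5: p0@(2,2) p1@ESC p2@(2,1) -> at (2,1): 1 [p2], cum=2
Step 6: p0@(2,1) p1@ESC p2@ESC -> at (2,1): 1 [p0], cum=3
Step 7: p0@ESC p1@ESC p2@ESC -> at (2,1): 0 [-], cum=3
Total visits = 3

Answer: 3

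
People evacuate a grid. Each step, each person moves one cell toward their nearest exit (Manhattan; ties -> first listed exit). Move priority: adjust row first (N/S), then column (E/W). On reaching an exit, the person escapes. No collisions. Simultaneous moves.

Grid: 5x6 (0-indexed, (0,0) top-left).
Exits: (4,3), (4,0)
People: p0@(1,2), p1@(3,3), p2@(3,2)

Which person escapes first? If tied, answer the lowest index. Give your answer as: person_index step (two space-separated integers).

Answer: 1 1

Derivation:
Step 1: p0:(1,2)->(2,2) | p1:(3,3)->(4,3)->EXIT | p2:(3,2)->(4,2)
Step 2: p0:(2,2)->(3,2) | p1:escaped | p2:(4,2)->(4,3)->EXIT
Step 3: p0:(3,2)->(4,2) | p1:escaped | p2:escaped
Step 4: p0:(4,2)->(4,3)->EXIT | p1:escaped | p2:escaped
Exit steps: [4, 1, 2]
First to escape: p1 at step 1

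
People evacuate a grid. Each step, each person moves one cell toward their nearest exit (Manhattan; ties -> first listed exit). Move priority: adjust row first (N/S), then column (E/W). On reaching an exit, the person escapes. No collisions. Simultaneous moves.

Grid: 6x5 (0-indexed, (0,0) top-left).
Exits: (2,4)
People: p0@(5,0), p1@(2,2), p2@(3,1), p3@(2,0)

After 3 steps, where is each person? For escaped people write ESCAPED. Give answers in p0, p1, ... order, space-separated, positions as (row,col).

Step 1: p0:(5,0)->(4,0) | p1:(2,2)->(2,3) | p2:(3,1)->(2,1) | p3:(2,0)->(2,1)
Step 2: p0:(4,0)->(3,0) | p1:(2,3)->(2,4)->EXIT | p2:(2,1)->(2,2) | p3:(2,1)->(2,2)
Step 3: p0:(3,0)->(2,0) | p1:escaped | p2:(2,2)->(2,3) | p3:(2,2)->(2,3)

(2,0) ESCAPED (2,3) (2,3)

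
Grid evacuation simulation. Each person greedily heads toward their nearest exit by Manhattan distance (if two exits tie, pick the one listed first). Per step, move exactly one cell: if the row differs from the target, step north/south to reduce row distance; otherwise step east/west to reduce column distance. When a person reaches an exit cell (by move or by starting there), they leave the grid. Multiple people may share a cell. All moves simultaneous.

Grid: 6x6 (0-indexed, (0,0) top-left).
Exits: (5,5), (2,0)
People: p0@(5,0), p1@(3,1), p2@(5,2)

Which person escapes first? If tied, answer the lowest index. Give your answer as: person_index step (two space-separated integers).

Step 1: p0:(5,0)->(4,0) | p1:(3,1)->(2,1) | p2:(5,2)->(5,3)
Step 2: p0:(4,0)->(3,0) | p1:(2,1)->(2,0)->EXIT | p2:(5,3)->(5,4)
Step 3: p0:(3,0)->(2,0)->EXIT | p1:escaped | p2:(5,4)->(5,5)->EXIT
Exit steps: [3, 2, 3]
First to escape: p1 at step 2

Answer: 1 2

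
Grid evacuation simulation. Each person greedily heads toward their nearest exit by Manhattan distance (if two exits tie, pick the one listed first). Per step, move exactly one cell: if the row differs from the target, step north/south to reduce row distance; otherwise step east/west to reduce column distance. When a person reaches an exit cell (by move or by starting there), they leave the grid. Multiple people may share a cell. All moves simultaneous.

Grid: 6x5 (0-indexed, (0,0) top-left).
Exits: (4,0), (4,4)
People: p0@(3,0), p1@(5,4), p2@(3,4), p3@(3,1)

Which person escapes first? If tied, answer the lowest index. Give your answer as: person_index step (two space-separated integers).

Step 1: p0:(3,0)->(4,0)->EXIT | p1:(5,4)->(4,4)->EXIT | p2:(3,4)->(4,4)->EXIT | p3:(3,1)->(4,1)
Step 2: p0:escaped | p1:escaped | p2:escaped | p3:(4,1)->(4,0)->EXIT
Exit steps: [1, 1, 1, 2]
First to escape: p0 at step 1

Answer: 0 1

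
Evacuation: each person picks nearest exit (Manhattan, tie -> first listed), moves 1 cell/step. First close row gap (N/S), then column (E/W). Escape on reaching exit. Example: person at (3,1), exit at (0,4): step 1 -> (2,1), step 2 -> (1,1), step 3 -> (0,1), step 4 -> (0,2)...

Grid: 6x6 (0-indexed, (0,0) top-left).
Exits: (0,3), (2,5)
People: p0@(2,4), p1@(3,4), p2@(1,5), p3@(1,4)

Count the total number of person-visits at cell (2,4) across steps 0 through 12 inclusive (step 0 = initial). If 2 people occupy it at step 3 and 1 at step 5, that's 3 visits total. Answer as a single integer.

Step 0: p0@(2,4) p1@(3,4) p2@(1,5) p3@(1,4) -> at (2,4): 1 [p0], cum=1
Step 1: p0@ESC p1@(2,4) p2@ESC p3@(0,4) -> at (2,4): 1 [p1], cum=2
Step 2: p0@ESC p1@ESC p2@ESC p3@ESC -> at (2,4): 0 [-], cum=2
Total visits = 2

Answer: 2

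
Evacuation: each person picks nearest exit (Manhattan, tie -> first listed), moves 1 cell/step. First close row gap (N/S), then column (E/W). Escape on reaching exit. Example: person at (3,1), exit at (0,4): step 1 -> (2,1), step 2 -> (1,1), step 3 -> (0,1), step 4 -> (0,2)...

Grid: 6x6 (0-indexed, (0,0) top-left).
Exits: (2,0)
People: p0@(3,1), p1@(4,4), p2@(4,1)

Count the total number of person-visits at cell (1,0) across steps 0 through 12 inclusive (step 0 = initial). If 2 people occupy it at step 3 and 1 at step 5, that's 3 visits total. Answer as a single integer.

Step 0: p0@(3,1) p1@(4,4) p2@(4,1) -> at (1,0): 0 [-], cum=0
Step 1: p0@(2,1) p1@(3,4) p2@(3,1) -> at (1,0): 0 [-], cum=0
Step 2: p0@ESC p1@(2,4) p2@(2,1) -> at (1,0): 0 [-], cum=0
Step 3: p0@ESC p1@(2,3) p2@ESC -> at (1,0): 0 [-], cum=0
Step 4: p0@ESC p1@(2,2) p2@ESC -> at (1,0): 0 [-], cum=0
Step 5: p0@ESC p1@(2,1) p2@ESC -> at (1,0): 0 [-], cum=0
Step 6: p0@ESC p1@ESC p2@ESC -> at (1,0): 0 [-], cum=0
Total visits = 0

Answer: 0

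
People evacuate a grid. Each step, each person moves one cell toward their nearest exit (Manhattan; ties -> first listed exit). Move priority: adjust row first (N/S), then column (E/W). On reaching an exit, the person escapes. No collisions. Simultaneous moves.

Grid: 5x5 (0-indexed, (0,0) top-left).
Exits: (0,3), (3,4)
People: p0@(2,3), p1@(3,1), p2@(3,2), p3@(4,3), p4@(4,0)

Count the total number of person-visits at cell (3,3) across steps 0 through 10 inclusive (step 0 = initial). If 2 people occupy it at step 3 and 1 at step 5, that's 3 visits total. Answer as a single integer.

Step 0: p0@(2,3) p1@(3,1) p2@(3,2) p3@(4,3) p4@(4,0) -> at (3,3): 0 [-], cum=0
Step 1: p0@(1,3) p1@(3,2) p2@(3,3) p3@(3,3) p4@(3,0) -> at (3,3): 2 [p2,p3], cum=2
Step 2: p0@ESC p1@(3,3) p2@ESC p3@ESC p4@(3,1) -> at (3,3): 1 [p1], cum=3
Step 3: p0@ESC p1@ESC p2@ESC p3@ESC p4@(3,2) -> at (3,3): 0 [-], cum=3
Step 4: p0@ESC p1@ESC p2@ESC p3@ESC p4@(3,3) -> at (3,3): 1 [p4], cum=4
Step 5: p0@ESC p1@ESC p2@ESC p3@ESC p4@ESC -> at (3,3): 0 [-], cum=4
Total visits = 4

Answer: 4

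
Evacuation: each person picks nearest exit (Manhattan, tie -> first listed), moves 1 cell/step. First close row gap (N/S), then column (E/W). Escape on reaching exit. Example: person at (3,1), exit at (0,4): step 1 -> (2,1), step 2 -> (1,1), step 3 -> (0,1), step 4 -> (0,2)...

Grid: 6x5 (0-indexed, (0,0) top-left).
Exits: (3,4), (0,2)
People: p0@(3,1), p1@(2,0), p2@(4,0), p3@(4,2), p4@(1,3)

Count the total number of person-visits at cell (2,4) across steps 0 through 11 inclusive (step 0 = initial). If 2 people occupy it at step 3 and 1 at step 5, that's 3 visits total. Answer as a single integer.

Answer: 0

Derivation:
Step 0: p0@(3,1) p1@(2,0) p2@(4,0) p3@(4,2) p4@(1,3) -> at (2,4): 0 [-], cum=0
Step 1: p0@(3,2) p1@(1,0) p2@(3,0) p3@(3,2) p4@(0,3) -> at (2,4): 0 [-], cum=0
Step 2: p0@(3,3) p1@(0,0) p2@(3,1) p3@(3,3) p4@ESC -> at (2,4): 0 [-], cum=0
Step 3: p0@ESC p1@(0,1) p2@(3,2) p3@ESC p4@ESC -> at (2,4): 0 [-], cum=0
Step 4: p0@ESC p1@ESC p2@(3,3) p3@ESC p4@ESC -> at (2,4): 0 [-], cum=0
Step 5: p0@ESC p1@ESC p2@ESC p3@ESC p4@ESC -> at (2,4): 0 [-], cum=0
Total visits = 0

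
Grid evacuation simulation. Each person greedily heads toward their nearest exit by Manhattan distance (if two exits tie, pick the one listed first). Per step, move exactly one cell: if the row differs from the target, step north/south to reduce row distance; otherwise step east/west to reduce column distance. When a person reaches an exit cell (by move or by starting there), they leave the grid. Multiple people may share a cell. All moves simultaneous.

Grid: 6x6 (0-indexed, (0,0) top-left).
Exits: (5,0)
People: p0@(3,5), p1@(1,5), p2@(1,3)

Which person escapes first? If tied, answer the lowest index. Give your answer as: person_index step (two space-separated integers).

Step 1: p0:(3,5)->(4,5) | p1:(1,5)->(2,5) | p2:(1,3)->(2,3)
Step 2: p0:(4,5)->(5,5) | p1:(2,5)->(3,5) | p2:(2,3)->(3,3)
Step 3: p0:(5,5)->(5,4) | p1:(3,5)->(4,5) | p2:(3,3)->(4,3)
Step 4: p0:(5,4)->(5,3) | p1:(4,5)->(5,5) | p2:(4,3)->(5,3)
Step 5: p0:(5,3)->(5,2) | p1:(5,5)->(5,4) | p2:(5,3)->(5,2)
Step 6: p0:(5,2)->(5,1) | p1:(5,4)->(5,3) | p2:(5,2)->(5,1)
Step 7: p0:(5,1)->(5,0)->EXIT | p1:(5,3)->(5,2) | p2:(5,1)->(5,0)->EXIT
Step 8: p0:escaped | p1:(5,2)->(5,1) | p2:escaped
Step 9: p0:escaped | p1:(5,1)->(5,0)->EXIT | p2:escaped
Exit steps: [7, 9, 7]
First to escape: p0 at step 7

Answer: 0 7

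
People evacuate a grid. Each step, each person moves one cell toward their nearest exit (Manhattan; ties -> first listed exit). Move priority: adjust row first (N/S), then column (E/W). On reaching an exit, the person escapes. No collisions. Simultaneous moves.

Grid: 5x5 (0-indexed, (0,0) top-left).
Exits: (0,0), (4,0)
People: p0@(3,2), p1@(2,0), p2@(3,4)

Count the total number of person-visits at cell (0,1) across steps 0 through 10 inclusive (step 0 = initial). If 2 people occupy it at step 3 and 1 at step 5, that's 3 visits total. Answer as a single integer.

Answer: 0

Derivation:
Step 0: p0@(3,2) p1@(2,0) p2@(3,4) -> at (0,1): 0 [-], cum=0
Step 1: p0@(4,2) p1@(1,0) p2@(4,4) -> at (0,1): 0 [-], cum=0
Step 2: p0@(4,1) p1@ESC p2@(4,3) -> at (0,1): 0 [-], cum=0
Step 3: p0@ESC p1@ESC p2@(4,2) -> at (0,1): 0 [-], cum=0
Step 4: p0@ESC p1@ESC p2@(4,1) -> at (0,1): 0 [-], cum=0
Step 5: p0@ESC p1@ESC p2@ESC -> at (0,1): 0 [-], cum=0
Total visits = 0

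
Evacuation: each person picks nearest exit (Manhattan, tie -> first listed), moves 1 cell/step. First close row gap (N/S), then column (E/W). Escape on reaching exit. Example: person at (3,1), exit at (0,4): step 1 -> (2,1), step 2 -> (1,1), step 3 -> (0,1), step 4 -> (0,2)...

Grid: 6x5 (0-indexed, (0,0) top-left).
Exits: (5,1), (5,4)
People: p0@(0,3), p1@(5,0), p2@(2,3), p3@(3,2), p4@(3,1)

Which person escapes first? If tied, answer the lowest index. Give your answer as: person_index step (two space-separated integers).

Step 1: p0:(0,3)->(1,3) | p1:(5,0)->(5,1)->EXIT | p2:(2,3)->(3,3) | p3:(3,2)->(4,2) | p4:(3,1)->(4,1)
Step 2: p0:(1,3)->(2,3) | p1:escaped | p2:(3,3)->(4,3) | p3:(4,2)->(5,2) | p4:(4,1)->(5,1)->EXIT
Step 3: p0:(2,3)->(3,3) | p1:escaped | p2:(4,3)->(5,3) | p3:(5,2)->(5,1)->EXIT | p4:escaped
Step 4: p0:(3,3)->(4,3) | p1:escaped | p2:(5,3)->(5,4)->EXIT | p3:escaped | p4:escaped
Step 5: p0:(4,3)->(5,3) | p1:escaped | p2:escaped | p3:escaped | p4:escaped
Step 6: p0:(5,3)->(5,4)->EXIT | p1:escaped | p2:escaped | p3:escaped | p4:escaped
Exit steps: [6, 1, 4, 3, 2]
First to escape: p1 at step 1

Answer: 1 1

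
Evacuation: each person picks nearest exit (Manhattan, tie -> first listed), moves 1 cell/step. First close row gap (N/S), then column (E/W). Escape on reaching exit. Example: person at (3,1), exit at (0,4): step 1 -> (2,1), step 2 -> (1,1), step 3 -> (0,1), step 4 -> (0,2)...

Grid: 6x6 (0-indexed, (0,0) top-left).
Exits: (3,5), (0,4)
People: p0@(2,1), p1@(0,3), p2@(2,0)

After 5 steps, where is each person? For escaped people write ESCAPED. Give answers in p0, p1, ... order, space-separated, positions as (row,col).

Step 1: p0:(2,1)->(3,1) | p1:(0,3)->(0,4)->EXIT | p2:(2,0)->(3,0)
Step 2: p0:(3,1)->(3,2) | p1:escaped | p2:(3,0)->(3,1)
Step 3: p0:(3,2)->(3,3) | p1:escaped | p2:(3,1)->(3,2)
Step 4: p0:(3,3)->(3,4) | p1:escaped | p2:(3,2)->(3,3)
Step 5: p0:(3,4)->(3,5)->EXIT | p1:escaped | p2:(3,3)->(3,4)

ESCAPED ESCAPED (3,4)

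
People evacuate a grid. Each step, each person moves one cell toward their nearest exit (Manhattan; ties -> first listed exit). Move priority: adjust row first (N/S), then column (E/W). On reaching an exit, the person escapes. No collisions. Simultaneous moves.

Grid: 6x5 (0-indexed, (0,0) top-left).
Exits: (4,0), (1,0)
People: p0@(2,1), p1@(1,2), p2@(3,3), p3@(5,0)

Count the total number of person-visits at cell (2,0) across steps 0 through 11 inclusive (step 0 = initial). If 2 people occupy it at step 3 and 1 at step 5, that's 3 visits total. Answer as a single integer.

Step 0: p0@(2,1) p1@(1,2) p2@(3,3) p3@(5,0) -> at (2,0): 0 [-], cum=0
Step 1: p0@(1,1) p1@(1,1) p2@(4,3) p3@ESC -> at (2,0): 0 [-], cum=0
Step 2: p0@ESC p1@ESC p2@(4,2) p3@ESC -> at (2,0): 0 [-], cum=0
Step 3: p0@ESC p1@ESC p2@(4,1) p3@ESC -> at (2,0): 0 [-], cum=0
Step 4: p0@ESC p1@ESC p2@ESC p3@ESC -> at (2,0): 0 [-], cum=0
Total visits = 0

Answer: 0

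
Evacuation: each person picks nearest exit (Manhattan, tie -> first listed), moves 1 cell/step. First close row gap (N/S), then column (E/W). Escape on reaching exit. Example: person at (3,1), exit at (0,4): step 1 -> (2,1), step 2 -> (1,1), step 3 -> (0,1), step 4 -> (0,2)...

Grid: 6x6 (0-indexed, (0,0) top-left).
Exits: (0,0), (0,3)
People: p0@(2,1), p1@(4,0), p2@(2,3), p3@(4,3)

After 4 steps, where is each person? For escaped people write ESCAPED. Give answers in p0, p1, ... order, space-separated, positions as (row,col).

Step 1: p0:(2,1)->(1,1) | p1:(4,0)->(3,0) | p2:(2,3)->(1,3) | p3:(4,3)->(3,3)
Step 2: p0:(1,1)->(0,1) | p1:(3,0)->(2,0) | p2:(1,3)->(0,3)->EXIT | p3:(3,3)->(2,3)
Step 3: p0:(0,1)->(0,0)->EXIT | p1:(2,0)->(1,0) | p2:escaped | p3:(2,3)->(1,3)
Step 4: p0:escaped | p1:(1,0)->(0,0)->EXIT | p2:escaped | p3:(1,3)->(0,3)->EXIT

ESCAPED ESCAPED ESCAPED ESCAPED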